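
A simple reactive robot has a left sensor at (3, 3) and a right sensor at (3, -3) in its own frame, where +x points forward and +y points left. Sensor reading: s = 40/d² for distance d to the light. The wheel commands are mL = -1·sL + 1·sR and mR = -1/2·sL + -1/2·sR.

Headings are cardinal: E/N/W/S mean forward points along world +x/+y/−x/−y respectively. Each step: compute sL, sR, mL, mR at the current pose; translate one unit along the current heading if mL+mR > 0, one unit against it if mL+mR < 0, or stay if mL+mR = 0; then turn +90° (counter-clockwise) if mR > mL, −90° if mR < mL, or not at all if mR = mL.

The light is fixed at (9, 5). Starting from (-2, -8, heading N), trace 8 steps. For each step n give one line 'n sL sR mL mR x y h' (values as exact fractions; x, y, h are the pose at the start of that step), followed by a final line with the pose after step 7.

n=0: pose=(-2,-8,N); sL=5/37, sR=10/41; mL=165/1517, mR=-575/3034; mL+mR=-245/3034 → advance -1; mR−mL=-905/3034 → turn -1·90°
n=1: pose=(-2,-9,E); sL=8/37, sR=40/353; mL=-1344/13061, mR=-2152/13061; mL+mR=-3496/13061 → advance -1; mR−mL=-808/13061 → turn -1·90°
n=2: pose=(-3,-9,S); sL=4/37, sR=20/257; mL=-288/9509, mR=-884/9509; mL+mR=-1172/9509 → advance -1; mR−mL=-596/9509 → turn -1·90°
n=3: pose=(-3,-8,W); sL=40/481, sR=8/65; mL=96/2405, mR=-248/2405; mL+mR=-152/2405 → advance -1; mR−mL=-344/2405 → turn -1·90°
n=4: pose=(-2,-8,N); sL=5/37, sR=10/41; mL=165/1517, mR=-575/3034; mL+mR=-245/3034 → advance -1; mR−mL=-905/3034 → turn -1·90°
n=5: pose=(-2,-9,E); sL=8/37, sR=40/353; mL=-1344/13061, mR=-2152/13061; mL+mR=-3496/13061 → advance -1; mR−mL=-808/13061 → turn -1·90°
n=6: pose=(-3,-9,S); sL=4/37, sR=20/257; mL=-288/9509, mR=-884/9509; mL+mR=-1172/9509 → advance -1; mR−mL=-596/9509 → turn -1·90°
n=7: pose=(-3,-8,W); sL=40/481, sR=8/65; mL=96/2405, mR=-248/2405; mL+mR=-152/2405 → advance -1; mR−mL=-344/2405 → turn -1·90°

0 5/37 10/41 165/1517 -575/3034 -2 -8 N
1 8/37 40/353 -1344/13061 -2152/13061 -2 -9 E
2 4/37 20/257 -288/9509 -884/9509 -3 -9 S
3 40/481 8/65 96/2405 -248/2405 -3 -8 W
4 5/37 10/41 165/1517 -575/3034 -2 -8 N
5 8/37 40/353 -1344/13061 -2152/13061 -2 -9 E
6 4/37 20/257 -288/9509 -884/9509 -3 -9 S
7 40/481 8/65 96/2405 -248/2405 -3 -8 W
final -2 -8 N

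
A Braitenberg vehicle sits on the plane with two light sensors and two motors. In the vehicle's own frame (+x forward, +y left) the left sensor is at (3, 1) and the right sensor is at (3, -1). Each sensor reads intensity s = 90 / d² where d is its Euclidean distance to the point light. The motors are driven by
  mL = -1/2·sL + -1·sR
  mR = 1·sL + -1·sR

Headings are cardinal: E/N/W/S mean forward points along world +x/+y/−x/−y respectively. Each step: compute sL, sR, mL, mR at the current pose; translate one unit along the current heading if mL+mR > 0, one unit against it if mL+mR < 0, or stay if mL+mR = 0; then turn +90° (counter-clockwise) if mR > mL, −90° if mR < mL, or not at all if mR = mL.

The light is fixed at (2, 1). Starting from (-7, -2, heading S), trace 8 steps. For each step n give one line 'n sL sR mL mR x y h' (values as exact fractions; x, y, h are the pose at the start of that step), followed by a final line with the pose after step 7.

n=0: pose=(-7,-2,S); sL=9/10, sR=45/68; mL=-189/170, mR=81/340; mL+mR=-297/340 → advance -1; mR−mL=27/20 → turn +1·90°
n=1: pose=(-7,-1,E); sL=90/37, sR=2; mL=-119/37, mR=16/37; mL+mR=-103/37 → advance -1; mR−mL=135/37 → turn +1·90°
n=2: pose=(-8,-1,N); sL=45/61, sR=45/41; mL=-7335/5002, mR=-900/2501; mL+mR=-9135/5002 → advance -1; mR−mL=135/122 → turn +1·90°
n=3: pose=(-8,-2,W); sL=18/37, sR=90/173; mL=-4887/6401, mR=-216/6401; mL+mR=-5103/6401 → advance -1; mR−mL=27/37 → turn +1·90°
n=4: pose=(-7,-2,S); sL=9/10, sR=45/68; mL=-189/170, mR=81/340; mL+mR=-297/340 → advance -1; mR−mL=27/20 → turn +1·90°
n=5: pose=(-7,-1,E); sL=90/37, sR=2; mL=-119/37, mR=16/37; mL+mR=-103/37 → advance -1; mR−mL=135/37 → turn +1·90°
n=6: pose=(-8,-1,N); sL=45/61, sR=45/41; mL=-7335/5002, mR=-900/2501; mL+mR=-9135/5002 → advance -1; mR−mL=135/122 → turn +1·90°
n=7: pose=(-8,-2,W); sL=18/37, sR=90/173; mL=-4887/6401, mR=-216/6401; mL+mR=-5103/6401 → advance -1; mR−mL=27/37 → turn +1·90°

0 9/10 45/68 -189/170 81/340 -7 -2 S
1 90/37 2 -119/37 16/37 -7 -1 E
2 45/61 45/41 -7335/5002 -900/2501 -8 -1 N
3 18/37 90/173 -4887/6401 -216/6401 -8 -2 W
4 9/10 45/68 -189/170 81/340 -7 -2 S
5 90/37 2 -119/37 16/37 -7 -1 E
6 45/61 45/41 -7335/5002 -900/2501 -8 -1 N
7 18/37 90/173 -4887/6401 -216/6401 -8 -2 W
final -7 -2 S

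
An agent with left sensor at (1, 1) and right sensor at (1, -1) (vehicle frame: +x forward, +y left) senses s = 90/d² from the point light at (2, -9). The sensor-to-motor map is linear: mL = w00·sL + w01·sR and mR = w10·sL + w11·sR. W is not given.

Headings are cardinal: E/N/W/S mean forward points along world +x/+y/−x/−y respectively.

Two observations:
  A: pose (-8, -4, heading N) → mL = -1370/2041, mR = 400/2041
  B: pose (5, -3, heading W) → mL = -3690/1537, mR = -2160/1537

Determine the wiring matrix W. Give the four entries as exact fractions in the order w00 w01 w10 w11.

-1/2 -1/2 -1 1

obs A: pose=(-8,-4,N) → sL=90/157, sR=10/13, mL=-1370/2041, mR=400/2041
obs B: pose=(5,-3,W) → sL=90/29, sR=90/53, mL=-3690/1537, mR=-2160/1537
sensor matrix S = [[90/157, 10/13], [90/29, 90/53]]; det S = -4435200/3137017
solve [mL_A; mL_B] = S·[w00; w01] and [mR_A; mR_B] = S·[w10; w11]:
  w00 = -1/2, w01 = -1/2, w10 = -1, w11 = 1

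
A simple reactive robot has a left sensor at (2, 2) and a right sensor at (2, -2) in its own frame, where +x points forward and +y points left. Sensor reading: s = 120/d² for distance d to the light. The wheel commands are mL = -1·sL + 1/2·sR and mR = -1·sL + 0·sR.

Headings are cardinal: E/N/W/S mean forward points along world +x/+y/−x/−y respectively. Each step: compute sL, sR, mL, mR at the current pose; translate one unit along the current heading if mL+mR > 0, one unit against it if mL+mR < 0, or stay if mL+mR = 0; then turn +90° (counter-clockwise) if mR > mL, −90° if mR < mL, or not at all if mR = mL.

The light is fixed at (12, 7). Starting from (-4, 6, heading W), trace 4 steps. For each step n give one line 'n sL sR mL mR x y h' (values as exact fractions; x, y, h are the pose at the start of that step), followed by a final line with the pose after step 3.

0 40/111 24/65 -1268/7215 -40/111 -4 6 W
1 12/29 12/17 -30/493 -12/29 -3 6 N
2 120/169 24/37 -2412/6253 -120/169 -3 5 E
3 30/53 6/17 -351/901 -30/53 -4 5 S
final -4 6 W

n=0: pose=(-4,6,W); sL=40/111, sR=24/65; mL=-1268/7215, mR=-40/111; mL+mR=-3868/7215 → advance -1; mR−mL=-12/65 → turn -1·90°
n=1: pose=(-3,6,N); sL=12/29, sR=12/17; mL=-30/493, mR=-12/29; mL+mR=-234/493 → advance -1; mR−mL=-6/17 → turn -1·90°
n=2: pose=(-3,5,E); sL=120/169, sR=24/37; mL=-2412/6253, mR=-120/169; mL+mR=-6852/6253 → advance -1; mR−mL=-12/37 → turn -1·90°
n=3: pose=(-4,5,S); sL=30/53, sR=6/17; mL=-351/901, mR=-30/53; mL+mR=-861/901 → advance -1; mR−mL=-3/17 → turn -1·90°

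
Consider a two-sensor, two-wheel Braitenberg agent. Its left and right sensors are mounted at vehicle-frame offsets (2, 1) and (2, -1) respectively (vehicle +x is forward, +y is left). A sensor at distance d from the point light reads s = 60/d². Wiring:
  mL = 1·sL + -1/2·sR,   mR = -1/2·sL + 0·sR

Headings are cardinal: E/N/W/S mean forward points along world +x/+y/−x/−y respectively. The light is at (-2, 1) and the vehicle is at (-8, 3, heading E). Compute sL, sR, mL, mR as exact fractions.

left sensor world pos  = (-6, 4); dL² = 25
right sensor world pos = (-6, 2); dR² = 17
sL = 60/25 = 12/5
sR = 60/17 = 60/17
mL = 1·sL + -1/2·sR = 54/85
mR = -1/2·sL + 0·sR = -6/5

12/5 60/17 54/85 -6/5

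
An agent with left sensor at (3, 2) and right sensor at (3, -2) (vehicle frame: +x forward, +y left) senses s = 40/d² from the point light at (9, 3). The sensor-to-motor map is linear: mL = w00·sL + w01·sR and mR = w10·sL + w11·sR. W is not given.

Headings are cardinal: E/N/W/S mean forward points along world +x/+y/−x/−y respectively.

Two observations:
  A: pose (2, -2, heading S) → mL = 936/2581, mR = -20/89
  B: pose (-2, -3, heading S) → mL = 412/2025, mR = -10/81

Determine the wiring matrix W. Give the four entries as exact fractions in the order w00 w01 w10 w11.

obs A: pose=(2,-2,S) → sL=40/89, sR=8/29, mL=936/2581, mR=-20/89
obs B: pose=(-2,-3,S) → sL=20/81, sR=4/25, mL=412/2025, mR=-10/81
sensor matrix S = [[40/89, 8/29], [20/81, 4/25]]; det S = 3968/1045305
solve [mL_A; mL_B] = S·[w00; w01] and [mR_A; mR_B] = S·[w10; w11]:
  w00 = 1/2, w01 = 1/2, w10 = -1/2, w11 = 0

1/2 1/2 -1/2 0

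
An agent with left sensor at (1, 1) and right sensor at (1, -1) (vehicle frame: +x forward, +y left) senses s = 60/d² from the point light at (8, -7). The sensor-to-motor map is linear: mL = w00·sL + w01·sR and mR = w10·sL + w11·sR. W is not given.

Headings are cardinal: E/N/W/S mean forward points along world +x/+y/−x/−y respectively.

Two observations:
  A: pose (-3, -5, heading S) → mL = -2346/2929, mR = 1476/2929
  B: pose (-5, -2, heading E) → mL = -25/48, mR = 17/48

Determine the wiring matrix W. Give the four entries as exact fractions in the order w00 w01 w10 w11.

-1 -1/2 1/2 1/2

obs A: pose=(-3,-5,S) → sL=60/101, sR=12/29, mL=-2346/2929, mR=1476/2929
obs B: pose=(-5,-2,E) → sL=1/3, sR=3/8, mL=-25/48, mR=17/48
sensor matrix S = [[60/101, 12/29], [1/3, 3/8]]; det S = 497/5858
solve [mL_A; mL_B] = S·[w00; w01] and [mR_A; mR_B] = S·[w10; w11]:
  w00 = -1, w01 = -1/2, w10 = 1/2, w11 = 1/2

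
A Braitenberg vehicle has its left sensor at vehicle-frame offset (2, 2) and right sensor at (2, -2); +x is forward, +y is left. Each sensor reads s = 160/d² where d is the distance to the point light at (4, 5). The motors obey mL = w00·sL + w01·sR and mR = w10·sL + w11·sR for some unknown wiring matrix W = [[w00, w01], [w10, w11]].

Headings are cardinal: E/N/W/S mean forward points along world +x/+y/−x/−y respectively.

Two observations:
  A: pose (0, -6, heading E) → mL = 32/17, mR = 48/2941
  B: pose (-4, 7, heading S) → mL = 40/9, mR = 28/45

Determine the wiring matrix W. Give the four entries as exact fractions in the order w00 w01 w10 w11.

obs A: pose=(0,-6,E) → sL=32/17, sR=160/173, mL=32/17, mR=48/2941
obs B: pose=(-4,7,S) → sL=40/9, sR=8/5, mL=40/9, mR=28/45
sensor matrix S = [[32/17, 160/173], [40/9, 8/5]]; det S = -145408/132345
solve [mL_A; mL_B] = S·[w00; w01] and [mR_A; mR_B] = S·[w10; w11]:
  w00 = 1, w01 = 0, w10 = 1/2, w11 = -1

1 0 1/2 -1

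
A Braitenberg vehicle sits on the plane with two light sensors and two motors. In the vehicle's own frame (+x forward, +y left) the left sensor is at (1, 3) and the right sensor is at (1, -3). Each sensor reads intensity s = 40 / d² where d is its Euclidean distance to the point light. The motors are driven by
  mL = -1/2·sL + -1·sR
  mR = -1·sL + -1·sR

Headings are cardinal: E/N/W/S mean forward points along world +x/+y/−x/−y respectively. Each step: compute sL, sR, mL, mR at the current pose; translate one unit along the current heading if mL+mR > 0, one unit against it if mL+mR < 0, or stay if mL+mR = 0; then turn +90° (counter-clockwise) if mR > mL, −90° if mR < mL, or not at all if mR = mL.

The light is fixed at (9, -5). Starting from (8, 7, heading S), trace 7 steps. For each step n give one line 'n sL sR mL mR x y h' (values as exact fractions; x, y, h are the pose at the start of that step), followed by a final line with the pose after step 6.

n=0: pose=(8,7,S); sL=8/25, sR=40/137; mL=-1548/3425, mR=-2096/3425; mL+mR=-3644/3425 → advance -1; mR−mL=-4/25 → turn -1·90°
n=1: pose=(8,8,W); sL=5/13, sR=2/13; mL=-9/26, mR=-7/13; mL+mR=-23/26 → advance -1; mR−mL=-5/26 → turn -1·90°
n=2: pose=(9,8,N); sL=8/41, sR=8/41; mL=-12/41, mR=-16/41; mL+mR=-28/41 → advance -1; mR−mL=-4/41 → turn -1·90°
n=3: pose=(9,7,E); sL=20/113, sR=20/41; mL=-2670/4633, mR=-3080/4633; mL+mR=-5750/4633 → advance -1; mR−mL=-10/113 → turn -1·90°
n=4: pose=(8,7,S); sL=8/25, sR=40/137; mL=-1548/3425, mR=-2096/3425; mL+mR=-3644/3425 → advance -1; mR−mL=-4/25 → turn -1·90°
n=5: pose=(8,8,W); sL=5/13, sR=2/13; mL=-9/26, mR=-7/13; mL+mR=-23/26 → advance -1; mR−mL=-5/26 → turn -1·90°
n=6: pose=(9,8,N); sL=8/41, sR=8/41; mL=-12/41, mR=-16/41; mL+mR=-28/41 → advance -1; mR−mL=-4/41 → turn -1·90°

0 8/25 40/137 -1548/3425 -2096/3425 8 7 S
1 5/13 2/13 -9/26 -7/13 8 8 W
2 8/41 8/41 -12/41 -16/41 9 8 N
3 20/113 20/41 -2670/4633 -3080/4633 9 7 E
4 8/25 40/137 -1548/3425 -2096/3425 8 7 S
5 5/13 2/13 -9/26 -7/13 8 8 W
6 8/41 8/41 -12/41 -16/41 9 8 N
final 9 7 E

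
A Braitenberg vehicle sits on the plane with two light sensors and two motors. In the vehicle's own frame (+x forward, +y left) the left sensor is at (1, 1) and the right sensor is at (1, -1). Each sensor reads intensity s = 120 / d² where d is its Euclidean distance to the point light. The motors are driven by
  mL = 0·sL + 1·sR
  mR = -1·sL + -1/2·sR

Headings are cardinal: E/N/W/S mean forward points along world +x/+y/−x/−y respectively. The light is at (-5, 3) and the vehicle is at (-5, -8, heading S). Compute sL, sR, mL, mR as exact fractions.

24/29 24/29 24/29 -36/29

left sensor world pos  = (-4, -9); dL² = 145
right sensor world pos = (-6, -9); dR² = 145
sL = 120/145 = 24/29
sR = 120/145 = 24/29
mL = 0·sL + 1·sR = 24/29
mR = -1·sL + -1/2·sR = -36/29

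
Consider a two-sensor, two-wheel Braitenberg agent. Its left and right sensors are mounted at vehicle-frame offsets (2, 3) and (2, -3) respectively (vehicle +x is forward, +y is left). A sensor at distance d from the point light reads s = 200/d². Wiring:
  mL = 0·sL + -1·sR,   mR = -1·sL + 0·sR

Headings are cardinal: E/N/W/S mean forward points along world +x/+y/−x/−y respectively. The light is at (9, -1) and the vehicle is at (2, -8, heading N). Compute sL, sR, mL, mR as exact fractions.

8/5 200/41 -200/41 -8/5

left sensor world pos  = (-1, -6); dL² = 125
right sensor world pos = (5, -6); dR² = 41
sL = 200/125 = 8/5
sR = 200/41 = 200/41
mL = 0·sL + -1·sR = -200/41
mR = -1·sL + 0·sR = -8/5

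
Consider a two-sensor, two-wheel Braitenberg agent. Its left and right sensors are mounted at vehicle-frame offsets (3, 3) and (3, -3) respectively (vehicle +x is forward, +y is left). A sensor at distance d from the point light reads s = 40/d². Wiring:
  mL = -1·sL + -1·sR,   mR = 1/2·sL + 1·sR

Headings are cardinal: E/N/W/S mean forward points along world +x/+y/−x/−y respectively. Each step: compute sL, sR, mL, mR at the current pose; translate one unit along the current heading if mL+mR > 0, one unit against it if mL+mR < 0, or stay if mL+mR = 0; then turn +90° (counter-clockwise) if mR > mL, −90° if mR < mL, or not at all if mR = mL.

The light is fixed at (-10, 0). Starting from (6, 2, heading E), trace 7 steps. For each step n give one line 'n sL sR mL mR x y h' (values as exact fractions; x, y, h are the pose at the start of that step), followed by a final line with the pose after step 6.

n=0: pose=(6,2,E); sL=20/193, sR=20/181; mL=-7480/34933, mR=5670/34933; mL+mR=-10/193 → advance -1; mR−mL=13150/34933 → turn +1·90°
n=1: pose=(5,2,N); sL=40/169, sR=40/349; mL=-20720/58981, mR=13740/58981; mL+mR=-20/169 → advance -1; mR−mL=34460/58981 → turn +1·90°
n=2: pose=(5,1,W); sL=10/37, sR=1/4; mL=-77/148, mR=57/148; mL+mR=-5/37 → advance -1; mR−mL=67/74 → turn +1·90°
n=3: pose=(6,1,S); sL=8/73, sR=40/173; mL=-4304/12629, mR=3612/12629; mL+mR=-4/73 → advance -1; mR−mL=7916/12629 → turn +1·90°
n=4: pose=(6,2,E); sL=20/193, sR=20/181; mL=-7480/34933, mR=5670/34933; mL+mR=-10/193 → advance -1; mR−mL=13150/34933 → turn +1·90°
n=5: pose=(5,2,N); sL=40/169, sR=40/349; mL=-20720/58981, mR=13740/58981; mL+mR=-20/169 → advance -1; mR−mL=34460/58981 → turn +1·90°
n=6: pose=(5,1,W); sL=10/37, sR=1/4; mL=-77/148, mR=57/148; mL+mR=-5/37 → advance -1; mR−mL=67/74 → turn +1·90°

0 20/193 20/181 -7480/34933 5670/34933 6 2 E
1 40/169 40/349 -20720/58981 13740/58981 5 2 N
2 10/37 1/4 -77/148 57/148 5 1 W
3 8/73 40/173 -4304/12629 3612/12629 6 1 S
4 20/193 20/181 -7480/34933 5670/34933 6 2 E
5 40/169 40/349 -20720/58981 13740/58981 5 2 N
6 10/37 1/4 -77/148 57/148 5 1 W
final 6 1 S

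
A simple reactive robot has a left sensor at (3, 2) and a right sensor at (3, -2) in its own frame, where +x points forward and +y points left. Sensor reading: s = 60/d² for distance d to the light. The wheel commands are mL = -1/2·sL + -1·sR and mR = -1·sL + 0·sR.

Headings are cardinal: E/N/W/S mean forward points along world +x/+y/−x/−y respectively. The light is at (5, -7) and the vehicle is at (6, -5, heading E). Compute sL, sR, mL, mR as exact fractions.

15/8 15/4 -75/16 -15/8

left sensor world pos  = (9, -3); dL² = 32
right sensor world pos = (9, -7); dR² = 16
sL = 60/32 = 15/8
sR = 60/16 = 15/4
mL = -1/2·sL + -1·sR = -75/16
mR = -1·sL + 0·sR = -15/8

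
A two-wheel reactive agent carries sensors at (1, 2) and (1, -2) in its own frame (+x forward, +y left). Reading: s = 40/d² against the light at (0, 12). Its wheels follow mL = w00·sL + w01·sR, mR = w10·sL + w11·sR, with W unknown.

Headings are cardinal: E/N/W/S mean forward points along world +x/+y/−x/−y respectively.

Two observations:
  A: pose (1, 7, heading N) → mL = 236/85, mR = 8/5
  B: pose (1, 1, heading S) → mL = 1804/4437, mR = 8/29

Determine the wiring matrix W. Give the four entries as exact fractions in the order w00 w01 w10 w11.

obs A: pose=(1,7,N) → sL=40/17, sR=8/5, mL=236/85, mR=8/5
obs B: pose=(1,1,S) → sL=40/153, sR=8/29, mL=1804/4437, mR=8/29
sensor matrix S = [[40/17, 8/5], [40/153, 8/29]]; det S = 1024/4437
solve [mL_A; mL_B] = S·[w00; w01] and [mR_A; mR_B] = S·[w10; w11]:
  w00 = 1/2, w01 = 1, w10 = 0, w11 = 1

1/2 1 0 1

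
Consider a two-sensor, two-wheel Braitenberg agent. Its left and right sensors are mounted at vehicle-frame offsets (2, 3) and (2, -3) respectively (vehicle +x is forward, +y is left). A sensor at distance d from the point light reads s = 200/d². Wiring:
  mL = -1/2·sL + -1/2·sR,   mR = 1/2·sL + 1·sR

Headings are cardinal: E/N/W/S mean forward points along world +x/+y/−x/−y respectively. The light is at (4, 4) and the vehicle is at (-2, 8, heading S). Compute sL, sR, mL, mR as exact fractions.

200/13 40/17 -1960/221 2220/221

left sensor world pos  = (1, 6); dL² = 13
right sensor world pos = (-5, 6); dR² = 85
sL = 200/13 = 200/13
sR = 200/85 = 40/17
mL = -1/2·sL + -1/2·sR = -1960/221
mR = 1/2·sL + 1·sR = 2220/221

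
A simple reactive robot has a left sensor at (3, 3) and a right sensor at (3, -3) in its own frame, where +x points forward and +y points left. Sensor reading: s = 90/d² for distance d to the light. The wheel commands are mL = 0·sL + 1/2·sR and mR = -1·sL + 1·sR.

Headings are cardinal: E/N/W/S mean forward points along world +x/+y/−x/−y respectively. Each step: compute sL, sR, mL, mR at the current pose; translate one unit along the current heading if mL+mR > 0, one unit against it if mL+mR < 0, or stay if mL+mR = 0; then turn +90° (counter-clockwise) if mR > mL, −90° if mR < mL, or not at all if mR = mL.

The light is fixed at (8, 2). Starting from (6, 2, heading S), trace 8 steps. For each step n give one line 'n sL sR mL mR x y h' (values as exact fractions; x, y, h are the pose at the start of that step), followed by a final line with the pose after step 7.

n=0: pose=(6,2,S); sL=9, sR=45/17; mL=45/34, mR=-108/17; mL+mR=-171/34 → advance -1; mR−mL=-261/34 → turn -1·90°
n=1: pose=(6,3,W); sL=90/29, sR=90/41; mL=45/41, mR=-1080/1189; mL+mR=225/1189 → advance +1; mR−mL=-2385/1189 → turn -1·90°
n=2: pose=(5,3,N); sL=45/26, sR=45/8; mL=45/16, mR=405/104; mL+mR=1395/208 → advance +1; mR−mL=225/208 → turn +1·90°
n=3: pose=(5,4,W); sL=90/37, sR=90/61; mL=45/61, mR=-2160/2257; mL+mR=-495/2257 → advance -1; mR−mL=-3825/2257 → turn -1·90°
n=4: pose=(6,4,N); sL=9/5, sR=45/13; mL=45/26, mR=108/65; mL+mR=441/130 → advance +1; mR−mL=-9/130 → turn -1·90°
n=5: pose=(6,5,E); sL=90/37, sR=90; mL=45, mR=3240/37; mL+mR=4905/37 → advance +1; mR−mL=1575/37 → turn +1·90°
n=6: pose=(7,5,N); sL=45/26, sR=9/4; mL=9/8, mR=27/52; mL+mR=171/104 → advance +1; mR−mL=-63/104 → turn -1·90°
n=7: pose=(7,6,E); sL=90/53, sR=18; mL=9, mR=864/53; mL+mR=1341/53 → advance +1; mR−mL=387/53 → turn +1·90°

0 9 45/17 45/34 -108/17 6 2 S
1 90/29 90/41 45/41 -1080/1189 6 3 W
2 45/26 45/8 45/16 405/104 5 3 N
3 90/37 90/61 45/61 -2160/2257 5 4 W
4 9/5 45/13 45/26 108/65 6 4 N
5 90/37 90 45 3240/37 6 5 E
6 45/26 9/4 9/8 27/52 7 5 N
7 90/53 18 9 864/53 7 6 E
final 8 6 N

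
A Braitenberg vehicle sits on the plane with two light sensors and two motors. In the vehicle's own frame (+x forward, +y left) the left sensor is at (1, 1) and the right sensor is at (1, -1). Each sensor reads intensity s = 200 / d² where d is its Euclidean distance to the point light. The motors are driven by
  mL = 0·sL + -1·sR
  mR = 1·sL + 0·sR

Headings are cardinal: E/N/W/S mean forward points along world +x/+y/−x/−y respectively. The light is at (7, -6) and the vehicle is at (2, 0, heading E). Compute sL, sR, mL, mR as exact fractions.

left sensor world pos  = (3, 1); dL² = 65
right sensor world pos = (3, -1); dR² = 41
sL = 200/65 = 40/13
sR = 200/41 = 200/41
mL = 0·sL + -1·sR = -200/41
mR = 1·sL + 0·sR = 40/13

40/13 200/41 -200/41 40/13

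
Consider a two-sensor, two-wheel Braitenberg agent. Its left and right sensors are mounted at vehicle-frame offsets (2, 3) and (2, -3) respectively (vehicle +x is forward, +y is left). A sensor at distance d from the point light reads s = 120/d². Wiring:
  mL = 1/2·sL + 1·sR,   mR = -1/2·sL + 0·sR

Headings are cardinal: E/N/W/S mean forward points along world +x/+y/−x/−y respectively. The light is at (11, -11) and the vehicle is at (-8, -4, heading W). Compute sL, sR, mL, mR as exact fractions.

120/457 120/541 87300/247237 -60/457

left sensor world pos  = (-10, -7); dL² = 457
right sensor world pos = (-10, -1); dR² = 541
sL = 120/457 = 120/457
sR = 120/541 = 120/541
mL = 1/2·sL + 1·sR = 87300/247237
mR = -1/2·sL + 0·sR = -60/457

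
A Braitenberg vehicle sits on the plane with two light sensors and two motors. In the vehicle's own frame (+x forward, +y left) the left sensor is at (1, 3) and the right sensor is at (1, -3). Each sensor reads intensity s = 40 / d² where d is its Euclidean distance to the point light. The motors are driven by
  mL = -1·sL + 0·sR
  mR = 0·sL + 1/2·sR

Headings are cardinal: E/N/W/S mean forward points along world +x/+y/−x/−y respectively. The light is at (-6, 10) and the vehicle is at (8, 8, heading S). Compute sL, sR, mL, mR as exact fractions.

left sensor world pos  = (11, 7); dL² = 298
right sensor world pos = (5, 7); dR² = 130
sL = 40/298 = 20/149
sR = 40/130 = 4/13
mL = -1·sL + 0·sR = -20/149
mR = 0·sL + 1/2·sR = 2/13

20/149 4/13 -20/149 2/13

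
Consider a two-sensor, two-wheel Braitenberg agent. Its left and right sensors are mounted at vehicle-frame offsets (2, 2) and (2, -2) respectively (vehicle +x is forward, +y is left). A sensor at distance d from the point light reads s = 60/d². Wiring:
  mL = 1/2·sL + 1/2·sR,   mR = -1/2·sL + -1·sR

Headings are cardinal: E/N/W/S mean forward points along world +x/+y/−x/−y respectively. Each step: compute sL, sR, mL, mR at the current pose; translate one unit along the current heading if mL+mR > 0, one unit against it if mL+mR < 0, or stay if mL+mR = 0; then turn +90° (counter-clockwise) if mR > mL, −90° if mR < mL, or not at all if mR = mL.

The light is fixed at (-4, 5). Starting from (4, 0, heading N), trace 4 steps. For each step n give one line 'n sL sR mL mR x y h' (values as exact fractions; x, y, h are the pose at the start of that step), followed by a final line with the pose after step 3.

n=0: pose=(4,0,N); sL=4/3, sR=60/109; mL=308/327, mR=-398/327; mL+mR=-30/109 → advance -1; mR−mL=-706/327 → turn -1·90°
n=1: pose=(4,-1,E); sL=15/29, sR=15/41; mL=525/1189, mR=-1485/2378; mL+mR=-15/82 → advance -1; mR−mL=-2535/2378 → turn -1·90°
n=2: pose=(3,-1,S); sL=12/29, sR=60/89; mL=1404/2581, mR=-2274/2581; mL+mR=-30/89 → advance -1; mR−mL=-3678/2581 → turn -1·90°
n=3: pose=(3,0,W); sL=30/37, sR=30/17; mL=810/629, mR=-1365/629; mL+mR=-15/17 → advance -1; mR−mL=-2175/629 → turn -1·90°

0 4/3 60/109 308/327 -398/327 4 0 N
1 15/29 15/41 525/1189 -1485/2378 4 -1 E
2 12/29 60/89 1404/2581 -2274/2581 3 -1 S
3 30/37 30/17 810/629 -1365/629 3 0 W
final 4 0 N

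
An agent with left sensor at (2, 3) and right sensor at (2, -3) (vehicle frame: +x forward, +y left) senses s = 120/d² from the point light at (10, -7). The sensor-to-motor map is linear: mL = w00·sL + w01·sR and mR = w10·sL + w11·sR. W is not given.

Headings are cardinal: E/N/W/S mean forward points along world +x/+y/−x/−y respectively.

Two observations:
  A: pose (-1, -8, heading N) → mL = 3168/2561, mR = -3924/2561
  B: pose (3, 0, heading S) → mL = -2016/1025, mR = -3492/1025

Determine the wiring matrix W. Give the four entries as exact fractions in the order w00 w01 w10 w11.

-1 1 -1 -1/2

obs A: pose=(-1,-8,N) → sL=120/197, sR=24/13, mL=3168/2561, mR=-3924/2561
obs B: pose=(3,0,S) → sL=120/41, sR=24/25, mL=-2016/1025, mR=-3492/1025
sensor matrix S = [[120/197, 24/13], [120/41, 24/25]]; det S = -2529792/525005
solve [mL_A; mL_B] = S·[w00; w01] and [mR_A; mR_B] = S·[w10; w11]:
  w00 = -1, w01 = 1, w10 = -1, w11 = -1/2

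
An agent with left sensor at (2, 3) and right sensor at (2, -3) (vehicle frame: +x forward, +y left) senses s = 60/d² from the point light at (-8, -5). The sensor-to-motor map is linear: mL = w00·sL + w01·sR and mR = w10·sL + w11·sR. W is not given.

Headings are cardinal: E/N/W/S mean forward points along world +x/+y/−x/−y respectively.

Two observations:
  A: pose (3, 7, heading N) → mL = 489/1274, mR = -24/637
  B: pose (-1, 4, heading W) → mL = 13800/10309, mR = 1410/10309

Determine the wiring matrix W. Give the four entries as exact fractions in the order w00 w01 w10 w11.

1 1 1/2 -1

obs A: pose=(3,7,N) → sL=3/13, sR=15/98, mL=489/1274, mR=-24/637
obs B: pose=(-1,4,W) → sL=60/61, sR=60/169, mL=13800/10309, mR=1410/10309
sensor matrix S = [[3/13, 15/98], [60/61, 60/169]]; det S = -450630/6566833
solve [mL_A; mL_B] = S·[w00; w01] and [mR_A; mR_B] = S·[w10; w11]:
  w00 = 1, w01 = 1, w10 = 1/2, w11 = -1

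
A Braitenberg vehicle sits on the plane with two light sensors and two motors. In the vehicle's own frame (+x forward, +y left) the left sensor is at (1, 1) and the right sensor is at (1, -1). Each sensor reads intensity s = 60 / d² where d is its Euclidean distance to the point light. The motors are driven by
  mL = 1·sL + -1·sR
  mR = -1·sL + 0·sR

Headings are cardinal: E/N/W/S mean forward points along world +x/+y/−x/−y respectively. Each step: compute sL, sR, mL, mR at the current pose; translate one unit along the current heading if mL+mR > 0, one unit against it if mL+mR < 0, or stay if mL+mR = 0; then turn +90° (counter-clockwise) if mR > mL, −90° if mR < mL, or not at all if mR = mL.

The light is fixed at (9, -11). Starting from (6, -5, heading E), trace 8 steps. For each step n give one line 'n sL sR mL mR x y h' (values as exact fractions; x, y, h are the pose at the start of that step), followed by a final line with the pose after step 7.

0 60/53 60/29 -1440/1537 -60/53 6 -5 E
1 30/17 6/5 48/85 -30/17 5 -5 S
2 60/61 60/89 1680/5429 -60/61 5 -4 W
3 3/4 15/17 -9/68 -3/4 6 -4 N
4 60/53 60/29 -1440/1537 -60/53 6 -5 E
5 30/17 6/5 48/85 -30/17 5 -5 S
6 60/61 60/89 1680/5429 -60/61 5 -4 W
7 3/4 15/17 -9/68 -3/4 6 -4 N
final 6 -5 E

n=0: pose=(6,-5,E); sL=60/53, sR=60/29; mL=-1440/1537, mR=-60/53; mL+mR=-60/29 → advance -1; mR−mL=-300/1537 → turn -1·90°
n=1: pose=(5,-5,S); sL=30/17, sR=6/5; mL=48/85, mR=-30/17; mL+mR=-6/5 → advance -1; mR−mL=-198/85 → turn -1·90°
n=2: pose=(5,-4,W); sL=60/61, sR=60/89; mL=1680/5429, mR=-60/61; mL+mR=-60/89 → advance -1; mR−mL=-7020/5429 → turn -1·90°
n=3: pose=(6,-4,N); sL=3/4, sR=15/17; mL=-9/68, mR=-3/4; mL+mR=-15/17 → advance -1; mR−mL=-21/34 → turn -1·90°
n=4: pose=(6,-5,E); sL=60/53, sR=60/29; mL=-1440/1537, mR=-60/53; mL+mR=-60/29 → advance -1; mR−mL=-300/1537 → turn -1·90°
n=5: pose=(5,-5,S); sL=30/17, sR=6/5; mL=48/85, mR=-30/17; mL+mR=-6/5 → advance -1; mR−mL=-198/85 → turn -1·90°
n=6: pose=(5,-4,W); sL=60/61, sR=60/89; mL=1680/5429, mR=-60/61; mL+mR=-60/89 → advance -1; mR−mL=-7020/5429 → turn -1·90°
n=7: pose=(6,-4,N); sL=3/4, sR=15/17; mL=-9/68, mR=-3/4; mL+mR=-15/17 → advance -1; mR−mL=-21/34 → turn -1·90°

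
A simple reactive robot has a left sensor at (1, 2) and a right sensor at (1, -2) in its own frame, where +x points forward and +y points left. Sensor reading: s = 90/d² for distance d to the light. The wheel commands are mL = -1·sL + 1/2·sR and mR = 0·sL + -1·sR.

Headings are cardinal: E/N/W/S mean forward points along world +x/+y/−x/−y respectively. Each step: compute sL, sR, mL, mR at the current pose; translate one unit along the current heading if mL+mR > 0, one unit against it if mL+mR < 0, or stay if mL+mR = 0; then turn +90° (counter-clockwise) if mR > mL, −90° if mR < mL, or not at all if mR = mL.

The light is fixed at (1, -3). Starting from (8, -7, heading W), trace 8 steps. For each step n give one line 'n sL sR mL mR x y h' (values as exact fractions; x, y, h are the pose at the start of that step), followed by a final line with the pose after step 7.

n=0: pose=(8,-7,W); sL=5/4, sR=9/4; mL=-1/8, mR=-9/4; mL+mR=-19/8 → advance -1; mR−mL=-17/8 → turn -1·90°
n=1: pose=(9,-7,N); sL=2, sR=90/109; mL=-173/109, mR=-90/109; mL+mR=-263/109 → advance -1; mR−mL=83/109 → turn +1·90°
n=2: pose=(9,-8,W); sL=45/49, sR=45/29; mL=-405/2842, mR=-45/29; mL+mR=-4815/2842 → advance -1; mR−mL=-4005/2842 → turn -1·90°
n=3: pose=(10,-8,N); sL=18/13, sR=90/137; mL=-1881/1781, mR=-90/137; mL+mR=-3051/1781 → advance -1; mR−mL=711/1781 → turn +1·90°
n=4: pose=(10,-9,W); sL=45/64, sR=9/8; mL=-9/64, mR=-9/8; mL+mR=-81/64 → advance -1; mR−mL=-63/64 → turn -1·90°
n=5: pose=(11,-9,N); sL=90/89, sR=90/169; mL=-11205/15041, mR=-90/169; mL+mR=-19215/15041 → advance -1; mR−mL=3195/15041 → turn +1·90°
n=6: pose=(11,-10,W); sL=5/9, sR=45/53; mL=-125/954, mR=-45/53; mL+mR=-935/954 → advance -1; mR−mL=-685/954 → turn -1·90°
n=7: pose=(12,-10,N); sL=10/13, sR=18/41; mL=-293/533, mR=-18/41; mL+mR=-527/533 → advance -1; mR−mL=59/533 → turn +1·90°

0 5/4 9/4 -1/8 -9/4 8 -7 W
1 2 90/109 -173/109 -90/109 9 -7 N
2 45/49 45/29 -405/2842 -45/29 9 -8 W
3 18/13 90/137 -1881/1781 -90/137 10 -8 N
4 45/64 9/8 -9/64 -9/8 10 -9 W
5 90/89 90/169 -11205/15041 -90/169 11 -9 N
6 5/9 45/53 -125/954 -45/53 11 -10 W
7 10/13 18/41 -293/533 -18/41 12 -10 N
final 12 -11 W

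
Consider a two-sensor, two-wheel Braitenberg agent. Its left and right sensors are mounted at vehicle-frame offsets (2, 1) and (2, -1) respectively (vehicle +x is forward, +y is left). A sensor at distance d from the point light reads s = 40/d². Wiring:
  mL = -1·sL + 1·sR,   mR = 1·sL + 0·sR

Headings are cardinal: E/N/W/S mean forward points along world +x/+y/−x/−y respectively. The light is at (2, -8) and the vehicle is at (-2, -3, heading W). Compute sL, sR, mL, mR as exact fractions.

10/13 5/9 -25/117 10/13

left sensor world pos  = (-4, -4); dL² = 52
right sensor world pos = (-4, -2); dR² = 72
sL = 40/52 = 10/13
sR = 40/72 = 5/9
mL = -1·sL + 1·sR = -25/117
mR = 1·sL + 0·sR = 10/13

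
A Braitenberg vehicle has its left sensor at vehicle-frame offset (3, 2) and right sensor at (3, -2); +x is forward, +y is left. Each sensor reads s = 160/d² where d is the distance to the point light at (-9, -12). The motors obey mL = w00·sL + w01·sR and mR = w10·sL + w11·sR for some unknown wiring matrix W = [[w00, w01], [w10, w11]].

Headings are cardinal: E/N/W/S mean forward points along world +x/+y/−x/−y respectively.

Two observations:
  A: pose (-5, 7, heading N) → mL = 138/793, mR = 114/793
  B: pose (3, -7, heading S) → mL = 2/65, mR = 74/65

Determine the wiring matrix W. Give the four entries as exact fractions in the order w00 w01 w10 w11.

1 -1/2 -1/2 1

obs A: pose=(-5,7,N) → sL=20/61, sR=4/13, mL=138/793, mR=114/793
obs B: pose=(3,-7,S) → sL=4/5, sR=20/13, mL=2/65, mR=74/65
sensor matrix S = [[20/61, 4/13], [4/5, 20/13]]; det S = 1024/3965
solve [mL_A; mL_B] = S·[w00; w01] and [mR_A; mR_B] = S·[w10; w11]:
  w00 = 1, w01 = -1/2, w10 = -1/2, w11 = 1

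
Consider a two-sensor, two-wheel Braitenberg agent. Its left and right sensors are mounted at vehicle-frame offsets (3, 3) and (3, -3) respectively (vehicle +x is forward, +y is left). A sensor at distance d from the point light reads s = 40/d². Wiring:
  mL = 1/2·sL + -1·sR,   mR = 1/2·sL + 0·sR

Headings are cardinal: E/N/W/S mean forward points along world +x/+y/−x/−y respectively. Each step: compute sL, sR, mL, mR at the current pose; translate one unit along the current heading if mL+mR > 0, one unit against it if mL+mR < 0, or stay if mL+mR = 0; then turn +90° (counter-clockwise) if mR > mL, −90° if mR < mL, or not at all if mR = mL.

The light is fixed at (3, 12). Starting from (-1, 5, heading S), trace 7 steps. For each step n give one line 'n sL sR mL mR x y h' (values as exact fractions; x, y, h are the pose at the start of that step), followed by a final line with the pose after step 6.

n=0: pose=(-1,5,S); sL=40/101, sR=40/149; mL=-1060/15049, mR=20/101; mL+mR=1920/15049 → advance +1; mR−mL=40/149 → turn +1·90°
n=1: pose=(-1,4,E); sL=20/13, sR=20/61; mL=350/793, mR=10/13; mL+mR=960/793 → advance +1; mR−mL=20/61 → turn +1·90°
n=2: pose=(0,4,N); sL=40/61, sR=8/5; mL=-388/305, mR=20/61; mL+mR=-288/305 → advance -1; mR−mL=8/5 → turn +1·90°
n=3: pose=(0,3,W); sL=2/9, sR=5/9; mL=-4/9, mR=1/9; mL+mR=-1/3 → advance -1; mR−mL=5/9 → turn +1·90°
n=4: pose=(1,3,S); sL=8/29, sR=40/169; mL=-484/4901, mR=4/29; mL+mR=192/4901 → advance +1; mR−mL=40/169 → turn +1·90°
n=5: pose=(1,2,E); sL=4/5, sR=4/17; mL=14/85, mR=2/5; mL+mR=48/85 → advance +1; mR−mL=4/17 → turn +1·90°
n=6: pose=(2,2,N); sL=8/13, sR=40/53; mL=-308/689, mR=4/13; mL+mR=-96/689 → advance -1; mR−mL=40/53 → turn +1·90°

0 40/101 40/149 -1060/15049 20/101 -1 5 S
1 20/13 20/61 350/793 10/13 -1 4 E
2 40/61 8/5 -388/305 20/61 0 4 N
3 2/9 5/9 -4/9 1/9 0 3 W
4 8/29 40/169 -484/4901 4/29 1 3 S
5 4/5 4/17 14/85 2/5 1 2 E
6 8/13 40/53 -308/689 4/13 2 2 N
final 2 1 W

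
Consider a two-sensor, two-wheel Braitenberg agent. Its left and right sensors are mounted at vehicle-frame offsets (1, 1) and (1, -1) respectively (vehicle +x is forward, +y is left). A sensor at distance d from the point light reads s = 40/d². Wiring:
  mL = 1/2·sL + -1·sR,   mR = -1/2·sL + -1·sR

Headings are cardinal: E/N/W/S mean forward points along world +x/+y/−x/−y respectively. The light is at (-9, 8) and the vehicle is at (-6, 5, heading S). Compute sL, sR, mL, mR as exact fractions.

left sensor world pos  = (-5, 4); dL² = 32
right sensor world pos = (-7, 4); dR² = 20
sL = 40/32 = 5/4
sR = 40/20 = 2
mL = 1/2·sL + -1·sR = -11/8
mR = -1/2·sL + -1·sR = -21/8

5/4 2 -11/8 -21/8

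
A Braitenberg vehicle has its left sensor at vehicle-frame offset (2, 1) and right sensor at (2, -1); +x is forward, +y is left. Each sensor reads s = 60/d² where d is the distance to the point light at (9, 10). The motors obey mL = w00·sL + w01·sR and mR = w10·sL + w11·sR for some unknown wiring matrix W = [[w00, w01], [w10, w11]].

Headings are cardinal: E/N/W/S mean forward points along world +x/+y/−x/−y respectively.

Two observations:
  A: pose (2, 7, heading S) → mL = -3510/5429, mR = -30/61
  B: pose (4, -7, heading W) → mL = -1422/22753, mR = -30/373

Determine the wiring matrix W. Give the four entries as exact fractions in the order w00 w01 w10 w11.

-1 1/2 -1/2 0

obs A: pose=(2,7,S) → sL=60/61, sR=60/89, mL=-3510/5429, mR=-30/61
obs B: pose=(4,-7,W) → sL=60/373, sR=12/61, mL=-1422/22753, mR=-30/373
sensor matrix S = [[60/61, 60/89], [60/373, 12/61]]; det S = 10506240/123526037
solve [mL_A; mL_B] = S·[w00; w01] and [mR_A; mR_B] = S·[w10; w11]:
  w00 = -1, w01 = 1/2, w10 = -1/2, w11 = 0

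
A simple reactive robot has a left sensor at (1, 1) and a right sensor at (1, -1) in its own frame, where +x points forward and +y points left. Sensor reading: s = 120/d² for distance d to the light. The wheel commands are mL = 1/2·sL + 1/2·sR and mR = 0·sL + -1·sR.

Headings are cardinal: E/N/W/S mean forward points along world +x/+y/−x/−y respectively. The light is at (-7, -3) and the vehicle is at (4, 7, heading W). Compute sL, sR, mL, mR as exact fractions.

left sensor world pos  = (3, 6); dL² = 181
right sensor world pos = (3, 8); dR² = 221
sL = 120/181 = 120/181
sR = 120/221 = 120/221
mL = 1/2·sL + 1/2·sR = 24120/40001
mR = 0·sL + -1·sR = -120/221

120/181 120/221 24120/40001 -120/221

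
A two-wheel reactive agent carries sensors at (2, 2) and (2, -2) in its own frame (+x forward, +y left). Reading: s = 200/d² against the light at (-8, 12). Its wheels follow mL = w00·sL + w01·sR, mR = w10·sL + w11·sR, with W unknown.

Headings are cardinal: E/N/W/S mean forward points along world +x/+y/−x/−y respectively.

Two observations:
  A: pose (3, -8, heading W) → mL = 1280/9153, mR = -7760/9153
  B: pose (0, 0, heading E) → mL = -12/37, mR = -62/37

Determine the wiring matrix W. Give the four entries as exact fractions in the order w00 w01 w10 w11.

-1 1 -1 -1

obs A: pose=(3,-8,W) → sL=40/113, sR=40/81, mL=1280/9153, mR=-7760/9153
obs B: pose=(0,0,E) → sL=1, sR=25/37, mL=-12/37, mR=-62/37
sensor matrix S = [[40/113, 40/81], [1, 25/37]]; det S = -86240/338661
solve [mL_A; mL_B] = S·[w00; w01] and [mR_A; mR_B] = S·[w10; w11]:
  w00 = -1, w01 = 1, w10 = -1, w11 = -1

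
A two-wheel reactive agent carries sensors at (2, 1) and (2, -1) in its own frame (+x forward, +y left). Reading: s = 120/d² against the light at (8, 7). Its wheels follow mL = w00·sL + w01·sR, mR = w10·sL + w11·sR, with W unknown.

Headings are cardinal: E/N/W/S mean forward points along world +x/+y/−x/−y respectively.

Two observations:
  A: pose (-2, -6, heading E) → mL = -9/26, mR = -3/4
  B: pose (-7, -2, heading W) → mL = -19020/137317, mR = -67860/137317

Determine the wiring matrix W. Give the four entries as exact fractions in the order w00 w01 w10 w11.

obs A: pose=(-2,-6,E) → sL=15/26, sR=6/13, mL=-9/26, mR=-3/4
obs B: pose=(-7,-2,W) → sL=120/389, sR=120/353, mL=-19020/137317, mR=-67860/137317
sensor matrix S = [[15/26, 6/13], [120/389, 120/353]]; det S = 7380/137317
solve [mL_A; mL_B] = S·[w00; w01] and [mR_A; mR_B] = S·[w10; w11]:
  w00 = -1, w01 = 1/2, w10 = -1/2, w11 = -1

-1 1/2 -1/2 -1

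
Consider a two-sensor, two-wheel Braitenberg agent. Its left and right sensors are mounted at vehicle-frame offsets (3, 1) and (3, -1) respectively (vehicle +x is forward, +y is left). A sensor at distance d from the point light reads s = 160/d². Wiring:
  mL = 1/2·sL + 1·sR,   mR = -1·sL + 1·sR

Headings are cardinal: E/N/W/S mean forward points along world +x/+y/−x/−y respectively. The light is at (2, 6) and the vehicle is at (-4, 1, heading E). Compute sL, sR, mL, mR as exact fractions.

32/5 32/9 304/45 -128/45

left sensor world pos  = (-1, 2); dL² = 25
right sensor world pos = (-1, 0); dR² = 45
sL = 160/25 = 32/5
sR = 160/45 = 32/9
mL = 1/2·sL + 1·sR = 304/45
mR = -1·sL + 1·sR = -128/45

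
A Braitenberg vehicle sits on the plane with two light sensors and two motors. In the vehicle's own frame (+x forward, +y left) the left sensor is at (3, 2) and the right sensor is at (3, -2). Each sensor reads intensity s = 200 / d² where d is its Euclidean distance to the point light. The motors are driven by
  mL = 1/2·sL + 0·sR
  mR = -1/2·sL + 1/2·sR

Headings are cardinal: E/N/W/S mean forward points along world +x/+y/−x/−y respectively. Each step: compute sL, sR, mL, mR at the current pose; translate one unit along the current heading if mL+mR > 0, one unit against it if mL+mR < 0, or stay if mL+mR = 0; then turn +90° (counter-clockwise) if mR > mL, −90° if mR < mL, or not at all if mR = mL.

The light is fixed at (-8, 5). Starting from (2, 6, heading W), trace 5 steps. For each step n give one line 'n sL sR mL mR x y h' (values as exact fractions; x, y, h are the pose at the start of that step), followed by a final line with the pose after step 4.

0 4 100/29 2 -8/29 2 6 W
1 40/13 200/137 20/13 -1440/1781 1 6 N
2 5/4 25/18 5/8 5/72 1 7 E
3 40/29 40/13 20/29 320/377 2 7 S
4 100/89 20/17 50/89 40/1513 2 6 E
final 3 6 S

n=0: pose=(2,6,W); sL=4, sR=100/29; mL=2, mR=-8/29; mL+mR=50/29 → advance +1; mR−mL=-66/29 → turn -1·90°
n=1: pose=(1,6,N); sL=40/13, sR=200/137; mL=20/13, mR=-1440/1781; mL+mR=100/137 → advance +1; mR−mL=-4180/1781 → turn -1·90°
n=2: pose=(1,7,E); sL=5/4, sR=25/18; mL=5/8, mR=5/72; mL+mR=25/36 → advance +1; mR−mL=-5/9 → turn -1·90°
n=3: pose=(2,7,S); sL=40/29, sR=40/13; mL=20/29, mR=320/377; mL+mR=20/13 → advance +1; mR−mL=60/377 → turn +1·90°
n=4: pose=(2,6,E); sL=100/89, sR=20/17; mL=50/89, mR=40/1513; mL+mR=10/17 → advance +1; mR−mL=-810/1513 → turn -1·90°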